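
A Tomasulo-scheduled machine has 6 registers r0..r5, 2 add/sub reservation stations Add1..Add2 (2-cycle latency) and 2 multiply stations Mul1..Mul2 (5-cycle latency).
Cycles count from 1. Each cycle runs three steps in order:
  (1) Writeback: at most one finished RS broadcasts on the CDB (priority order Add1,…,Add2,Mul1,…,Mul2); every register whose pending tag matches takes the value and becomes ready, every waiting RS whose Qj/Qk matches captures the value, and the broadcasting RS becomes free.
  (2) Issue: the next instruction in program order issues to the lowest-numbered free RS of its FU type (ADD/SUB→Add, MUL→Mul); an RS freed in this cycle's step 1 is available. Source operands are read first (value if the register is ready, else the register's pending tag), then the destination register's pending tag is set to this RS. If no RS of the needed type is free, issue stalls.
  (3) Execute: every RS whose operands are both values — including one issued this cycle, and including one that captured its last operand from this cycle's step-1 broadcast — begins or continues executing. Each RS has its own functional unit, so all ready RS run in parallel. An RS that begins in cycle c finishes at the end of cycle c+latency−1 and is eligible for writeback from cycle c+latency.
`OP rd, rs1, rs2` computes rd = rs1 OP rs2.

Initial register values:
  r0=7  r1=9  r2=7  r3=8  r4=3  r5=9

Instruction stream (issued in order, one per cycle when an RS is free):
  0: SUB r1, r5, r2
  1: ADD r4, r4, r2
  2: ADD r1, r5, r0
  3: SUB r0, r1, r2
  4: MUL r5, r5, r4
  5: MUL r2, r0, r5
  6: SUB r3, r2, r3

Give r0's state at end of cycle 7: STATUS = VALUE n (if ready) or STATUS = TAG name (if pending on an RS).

STATUS = VALUE 9

cycle 1: issue SUB r1<-Add1 // r0:7,r1:Add1,r2:7,r3:8,r4:3,r5:9
cycle 2: issue ADD r4<-Add2 // r0:7,r1:Add1,r2:7,r3:8,r4:Add2,r5:9
cycle 3: CDB Add1=2; issue ADD r1<-Add1 // r0:7,r1:Add1,r2:7,r3:8,r4:Add2,r5:9
cycle 4: CDB Add2=10; issue SUB r0<-Add2 // r0:Add2,r1:Add1,r2:7,r3:8,r4:10,r5:9
cycle 5: CDB Add1=16; issue MUL r5<-Mul1 // r0:Add2,r1:16,r2:7,r3:8,r4:10,r5:Mul1
cycle 6: issue MUL r2<-Mul2 // r0:Add2,r1:16,r2:Mul2,r3:8,r4:10,r5:Mul1
cycle 7: CDB Add2=9; issue SUB r3<-Add1 // r0:9,r1:16,r2:Mul2,r3:Add1,r4:10,r5:Mul1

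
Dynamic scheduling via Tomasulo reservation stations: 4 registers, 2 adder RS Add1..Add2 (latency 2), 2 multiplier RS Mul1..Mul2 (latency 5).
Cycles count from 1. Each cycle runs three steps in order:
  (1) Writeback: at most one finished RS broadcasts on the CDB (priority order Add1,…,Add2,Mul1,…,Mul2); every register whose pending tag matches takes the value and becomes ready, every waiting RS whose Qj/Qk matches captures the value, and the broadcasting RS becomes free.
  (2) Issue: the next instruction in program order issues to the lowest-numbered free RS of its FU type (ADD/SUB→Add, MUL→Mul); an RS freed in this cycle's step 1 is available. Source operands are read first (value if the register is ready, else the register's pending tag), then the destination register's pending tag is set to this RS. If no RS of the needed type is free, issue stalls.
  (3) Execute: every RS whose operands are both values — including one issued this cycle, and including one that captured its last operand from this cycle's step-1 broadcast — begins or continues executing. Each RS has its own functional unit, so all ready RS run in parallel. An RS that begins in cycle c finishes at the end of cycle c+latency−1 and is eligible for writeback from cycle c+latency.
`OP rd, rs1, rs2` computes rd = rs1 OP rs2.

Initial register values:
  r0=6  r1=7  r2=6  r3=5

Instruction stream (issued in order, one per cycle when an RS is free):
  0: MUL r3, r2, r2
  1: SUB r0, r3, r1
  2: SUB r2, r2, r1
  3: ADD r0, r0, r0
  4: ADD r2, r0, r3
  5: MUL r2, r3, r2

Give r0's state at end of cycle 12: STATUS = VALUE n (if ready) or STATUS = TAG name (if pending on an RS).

c1: issue MUL r3<-Mul1 | r0:6,r1:7,r2:6,r3:Mul1
c2: issue SUB r0<-Add1 | r0:Add1,r1:7,r2:6,r3:Mul1
c3: issue SUB r2<-Add2 | r0:Add1,r1:7,r2:Add2,r3:Mul1
c4: stall | r0:Add1,r1:7,r2:Add2,r3:Mul1
c5: CDB Add2=-1; issue ADD r0<-Add2 | r0:Add2,r1:7,r2:-1,r3:Mul1
c6: CDB Mul1=36; stall | r0:Add2,r1:7,r2:-1,r3:36
c7: stall | r0:Add2,r1:7,r2:-1,r3:36
c8: CDB Add1=29; issue ADD r2<-Add1 | r0:Add2,r1:7,r2:Add1,r3:36
c9: issue MUL r2<-Mul1 | r0:Add2,r1:7,r2:Mul1,r3:36
c10: CDB Add2=58 | r0:58,r1:7,r2:Mul1,r3:36
c11: - | r0:58,r1:7,r2:Mul1,r3:36
c12: CDB Add1=94 | r0:58,r1:7,r2:Mul1,r3:36

STATUS = VALUE 58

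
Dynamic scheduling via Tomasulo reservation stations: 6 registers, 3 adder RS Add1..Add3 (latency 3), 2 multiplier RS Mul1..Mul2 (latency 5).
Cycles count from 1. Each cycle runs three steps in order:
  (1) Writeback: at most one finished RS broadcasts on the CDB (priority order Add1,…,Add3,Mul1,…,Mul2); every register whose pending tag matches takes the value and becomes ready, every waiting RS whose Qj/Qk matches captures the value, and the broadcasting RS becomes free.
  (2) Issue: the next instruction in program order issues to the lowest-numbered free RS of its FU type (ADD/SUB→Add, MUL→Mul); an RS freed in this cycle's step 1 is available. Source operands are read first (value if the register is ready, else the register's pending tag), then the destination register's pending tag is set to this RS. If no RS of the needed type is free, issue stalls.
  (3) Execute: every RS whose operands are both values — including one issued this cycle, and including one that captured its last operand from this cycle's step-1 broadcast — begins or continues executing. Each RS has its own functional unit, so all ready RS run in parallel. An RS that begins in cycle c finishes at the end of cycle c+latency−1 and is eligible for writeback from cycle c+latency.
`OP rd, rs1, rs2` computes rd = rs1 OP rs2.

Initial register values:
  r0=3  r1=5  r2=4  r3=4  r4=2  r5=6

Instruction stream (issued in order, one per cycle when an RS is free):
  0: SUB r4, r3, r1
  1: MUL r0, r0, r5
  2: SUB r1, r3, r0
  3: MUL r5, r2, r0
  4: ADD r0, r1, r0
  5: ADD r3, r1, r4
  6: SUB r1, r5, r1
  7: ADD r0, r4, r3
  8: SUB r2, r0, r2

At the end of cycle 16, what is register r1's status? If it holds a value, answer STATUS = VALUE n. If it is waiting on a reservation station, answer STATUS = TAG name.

STATUS = VALUE 86

cycle 1: issue SUB r4<-Add1 // r0:3,r1:5,r2:4,r3:4,r4:Add1,r5:6
cycle 2: issue MUL r0<-Mul1 // r0:Mul1,r1:5,r2:4,r3:4,r4:Add1,r5:6
cycle 3: issue SUB r1<-Add2 // r0:Mul1,r1:Add2,r2:4,r3:4,r4:Add1,r5:6
cycle 4: CDB Add1=-1; issue MUL r5<-Mul2 // r0:Mul1,r1:Add2,r2:4,r3:4,r4:-1,r5:Mul2
cycle 5: issue ADD r0<-Add1 // r0:Add1,r1:Add2,r2:4,r3:4,r4:-1,r5:Mul2
cycle 6: issue ADD r3<-Add3 // r0:Add1,r1:Add2,r2:4,r3:Add3,r4:-1,r5:Mul2
cycle 7: CDB Mul1=18; stall // r0:Add1,r1:Add2,r2:4,r3:Add3,r4:-1,r5:Mul2
cycle 8: stall // r0:Add1,r1:Add2,r2:4,r3:Add3,r4:-1,r5:Mul2
cycle 9: stall // r0:Add1,r1:Add2,r2:4,r3:Add3,r4:-1,r5:Mul2
cycle 10: CDB Add2=-14; issue SUB r1<-Add2 // r0:Add1,r1:Add2,r2:4,r3:Add3,r4:-1,r5:Mul2
cycle 11: stall // r0:Add1,r1:Add2,r2:4,r3:Add3,r4:-1,r5:Mul2
cycle 12: CDB Mul2=72; stall // r0:Add1,r1:Add2,r2:4,r3:Add3,r4:-1,r5:72
cycle 13: CDB Add1=4; issue ADD r0<-Add1 // r0:Add1,r1:Add2,r2:4,r3:Add3,r4:-1,r5:72
cycle 14: CDB Add3=-15; issue SUB r2<-Add3 // r0:Add1,r1:Add2,r2:Add3,r3:-15,r4:-1,r5:72
cycle 15: CDB Add2=86 // r0:Add1,r1:86,r2:Add3,r3:-15,r4:-1,r5:72
cycle 16: - // r0:Add1,r1:86,r2:Add3,r3:-15,r4:-1,r5:72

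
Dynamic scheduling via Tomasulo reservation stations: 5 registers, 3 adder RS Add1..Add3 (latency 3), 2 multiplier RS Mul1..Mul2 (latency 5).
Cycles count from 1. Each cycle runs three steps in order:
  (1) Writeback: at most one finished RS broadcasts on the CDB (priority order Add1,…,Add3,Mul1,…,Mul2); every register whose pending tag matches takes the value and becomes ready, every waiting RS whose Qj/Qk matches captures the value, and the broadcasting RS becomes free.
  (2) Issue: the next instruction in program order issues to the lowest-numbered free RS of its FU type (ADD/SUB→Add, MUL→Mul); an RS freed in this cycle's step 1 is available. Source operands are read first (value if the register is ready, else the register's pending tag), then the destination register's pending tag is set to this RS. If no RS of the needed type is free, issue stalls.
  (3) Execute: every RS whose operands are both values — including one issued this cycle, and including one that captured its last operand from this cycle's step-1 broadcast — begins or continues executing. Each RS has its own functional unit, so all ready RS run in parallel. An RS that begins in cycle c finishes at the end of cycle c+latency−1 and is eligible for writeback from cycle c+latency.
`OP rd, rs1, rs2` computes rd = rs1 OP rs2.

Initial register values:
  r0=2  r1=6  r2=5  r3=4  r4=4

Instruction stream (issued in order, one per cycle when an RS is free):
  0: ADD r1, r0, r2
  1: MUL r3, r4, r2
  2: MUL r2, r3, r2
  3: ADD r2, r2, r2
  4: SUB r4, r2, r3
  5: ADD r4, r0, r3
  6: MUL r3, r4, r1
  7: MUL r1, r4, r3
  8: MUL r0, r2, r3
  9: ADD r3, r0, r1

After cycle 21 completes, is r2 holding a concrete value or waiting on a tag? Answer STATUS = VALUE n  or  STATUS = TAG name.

cycle 1: issue ADD r1<-Add1 // r0:2,r1:Add1,r2:5,r3:4,r4:4
cycle 2: issue MUL r3<-Mul1 // r0:2,r1:Add1,r2:5,r3:Mul1,r4:4
cycle 3: issue MUL r2<-Mul2 // r0:2,r1:Add1,r2:Mul2,r3:Mul1,r4:4
cycle 4: CDB Add1=7; issue ADD r2<-Add1 // r0:2,r1:7,r2:Add1,r3:Mul1,r4:4
cycle 5: issue SUB r4<-Add2 // r0:2,r1:7,r2:Add1,r3:Mul1,r4:Add2
cycle 6: issue ADD r4<-Add3 // r0:2,r1:7,r2:Add1,r3:Mul1,r4:Add3
cycle 7: CDB Mul1=20; issue MUL r3<-Mul1 // r0:2,r1:7,r2:Add1,r3:Mul1,r4:Add3
cycle 8: stall // r0:2,r1:7,r2:Add1,r3:Mul1,r4:Add3
cycle 9: stall // r0:2,r1:7,r2:Add1,r3:Mul1,r4:Add3
cycle 10: CDB Add3=22; stall // r0:2,r1:7,r2:Add1,r3:Mul1,r4:22
cycle 11: stall // r0:2,r1:7,r2:Add1,r3:Mul1,r4:22
cycle 12: CDB Mul2=100; issue MUL r1<-Mul2 // r0:2,r1:Mul2,r2:Add1,r3:Mul1,r4:22
cycle 13: stall // r0:2,r1:Mul2,r2:Add1,r3:Mul1,r4:22
cycle 14: stall // r0:2,r1:Mul2,r2:Add1,r3:Mul1,r4:22
cycle 15: CDB Add1=200; stall // r0:2,r1:Mul2,r2:200,r3:Mul1,r4:22
cycle 16: CDB Mul1=154; issue MUL r0<-Mul1 // r0:Mul1,r1:Mul2,r2:200,r3:154,r4:22
cycle 17: issue ADD r3<-Add1 // r0:Mul1,r1:Mul2,r2:200,r3:Add1,r4:22
cycle 18: CDB Add2=180 // r0:Mul1,r1:Mul2,r2:200,r3:Add1,r4:22
cycle 19: - // r0:Mul1,r1:Mul2,r2:200,r3:Add1,r4:22
cycle 20: - // r0:Mul1,r1:Mul2,r2:200,r3:Add1,r4:22
cycle 21: CDB Mul1=30800 // r0:30800,r1:Mul2,r2:200,r3:Add1,r4:22

STATUS = VALUE 200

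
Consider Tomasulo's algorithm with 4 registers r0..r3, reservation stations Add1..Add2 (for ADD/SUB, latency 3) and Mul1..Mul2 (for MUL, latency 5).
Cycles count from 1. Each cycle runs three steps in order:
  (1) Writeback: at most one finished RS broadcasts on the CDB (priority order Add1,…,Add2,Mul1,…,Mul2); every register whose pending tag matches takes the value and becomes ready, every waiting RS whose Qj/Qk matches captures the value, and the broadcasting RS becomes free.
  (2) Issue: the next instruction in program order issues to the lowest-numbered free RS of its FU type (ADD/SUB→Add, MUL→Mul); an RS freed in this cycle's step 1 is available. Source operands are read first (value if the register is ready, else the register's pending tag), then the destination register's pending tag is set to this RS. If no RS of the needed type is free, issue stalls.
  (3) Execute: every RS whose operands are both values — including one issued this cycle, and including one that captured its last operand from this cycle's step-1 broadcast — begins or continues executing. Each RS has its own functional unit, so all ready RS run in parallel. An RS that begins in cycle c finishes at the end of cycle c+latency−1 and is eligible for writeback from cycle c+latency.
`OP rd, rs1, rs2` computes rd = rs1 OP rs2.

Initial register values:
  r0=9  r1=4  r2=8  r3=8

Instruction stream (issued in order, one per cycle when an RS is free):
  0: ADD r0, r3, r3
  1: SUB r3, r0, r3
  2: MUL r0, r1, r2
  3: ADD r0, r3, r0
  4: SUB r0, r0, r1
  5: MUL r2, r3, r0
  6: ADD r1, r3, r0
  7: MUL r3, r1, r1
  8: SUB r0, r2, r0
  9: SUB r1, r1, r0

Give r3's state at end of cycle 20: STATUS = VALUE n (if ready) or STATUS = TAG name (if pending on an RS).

STATUS = TAG Mul2

  c1: issue ADD r0<-Add1  regs: r0:Add1,r1:4,r2:8,r3:8
  c2: issue SUB r3<-Add2  regs: r0:Add1,r1:4,r2:8,r3:Add2
  c3: issue MUL r0<-Mul1  regs: r0:Mul1,r1:4,r2:8,r3:Add2
  c4: CDB Add1=16; issue ADD r0<-Add1  regs: r0:Add1,r1:4,r2:8,r3:Add2
  c5: stall  regs: r0:Add1,r1:4,r2:8,r3:Add2
  c6: stall  regs: r0:Add1,r1:4,r2:8,r3:Add2
  c7: CDB Add2=8; issue SUB r0<-Add2  regs: r0:Add2,r1:4,r2:8,r3:8
  c8: CDB Mul1=32; issue MUL r2<-Mul1  regs: r0:Add2,r1:4,r2:Mul1,r3:8
  c9: stall  regs: r0:Add2,r1:4,r2:Mul1,r3:8
  c10: stall  regs: r0:Add2,r1:4,r2:Mul1,r3:8
  c11: CDB Add1=40; issue ADD r1<-Add1  regs: r0:Add2,r1:Add1,r2:Mul1,r3:8
  c12: issue MUL r3<-Mul2  regs: r0:Add2,r1:Add1,r2:Mul1,r3:Mul2
  c13: stall  regs: r0:Add2,r1:Add1,r2:Mul1,r3:Mul2
  c14: CDB Add2=36; issue SUB r0<-Add2  regs: r0:Add2,r1:Add1,r2:Mul1,r3:Mul2
  c15: stall  regs: r0:Add2,r1:Add1,r2:Mul1,r3:Mul2
  c16: stall  regs: r0:Add2,r1:Add1,r2:Mul1,r3:Mul2
  c17: CDB Add1=44; issue SUB r1<-Add1  regs: r0:Add2,r1:Add1,r2:Mul1,r3:Mul2
  c18: -  regs: r0:Add2,r1:Add1,r2:Mul1,r3:Mul2
  c19: CDB Mul1=288  regs: r0:Add2,r1:Add1,r2:288,r3:Mul2
  c20: -  regs: r0:Add2,r1:Add1,r2:288,r3:Mul2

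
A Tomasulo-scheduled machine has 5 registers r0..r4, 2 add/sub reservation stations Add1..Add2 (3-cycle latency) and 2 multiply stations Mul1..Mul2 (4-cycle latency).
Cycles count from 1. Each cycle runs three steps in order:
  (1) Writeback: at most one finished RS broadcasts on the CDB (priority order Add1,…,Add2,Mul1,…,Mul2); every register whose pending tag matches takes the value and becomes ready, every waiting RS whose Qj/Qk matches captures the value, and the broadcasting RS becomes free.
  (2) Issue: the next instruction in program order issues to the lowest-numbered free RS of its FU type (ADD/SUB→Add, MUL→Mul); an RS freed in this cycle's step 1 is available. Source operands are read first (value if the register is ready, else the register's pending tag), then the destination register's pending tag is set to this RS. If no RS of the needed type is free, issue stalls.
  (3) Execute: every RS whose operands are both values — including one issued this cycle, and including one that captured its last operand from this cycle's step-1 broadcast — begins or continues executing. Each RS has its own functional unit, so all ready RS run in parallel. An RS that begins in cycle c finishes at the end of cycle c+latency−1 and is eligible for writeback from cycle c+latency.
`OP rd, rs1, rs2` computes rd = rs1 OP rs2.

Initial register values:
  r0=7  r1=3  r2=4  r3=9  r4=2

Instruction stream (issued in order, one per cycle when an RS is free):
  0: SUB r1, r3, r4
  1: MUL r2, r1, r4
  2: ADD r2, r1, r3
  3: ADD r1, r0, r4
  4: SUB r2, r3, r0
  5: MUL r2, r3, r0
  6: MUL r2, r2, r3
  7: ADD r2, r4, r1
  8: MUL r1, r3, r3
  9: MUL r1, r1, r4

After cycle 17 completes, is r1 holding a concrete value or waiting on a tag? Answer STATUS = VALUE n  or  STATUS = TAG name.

  c1: issue SUB r1<-Add1  regs: r0:7,r1:Add1,r2:4,r3:9,r4:2
  c2: issue MUL r2<-Mul1  regs: r0:7,r1:Add1,r2:Mul1,r3:9,r4:2
  c3: issue ADD r2<-Add2  regs: r0:7,r1:Add1,r2:Add2,r3:9,r4:2
  c4: CDB Add1=7; issue ADD r1<-Add1  regs: r0:7,r1:Add1,r2:Add2,r3:9,r4:2
  c5: stall  regs: r0:7,r1:Add1,r2:Add2,r3:9,r4:2
  c6: stall  regs: r0:7,r1:Add1,r2:Add2,r3:9,r4:2
  c7: CDB Add1=9; issue SUB r2<-Add1  regs: r0:7,r1:9,r2:Add1,r3:9,r4:2
  c8: CDB Add2=16; issue MUL r2<-Mul2  regs: r0:7,r1:9,r2:Mul2,r3:9,r4:2
  c9: CDB Mul1=14; issue MUL r2<-Mul1  regs: r0:7,r1:9,r2:Mul1,r3:9,r4:2
  c10: CDB Add1=2; issue ADD r2<-Add1  regs: r0:7,r1:9,r2:Add1,r3:9,r4:2
  c11: stall  regs: r0:7,r1:9,r2:Add1,r3:9,r4:2
  c12: CDB Mul2=63; issue MUL r1<-Mul2  regs: r0:7,r1:Mul2,r2:Add1,r3:9,r4:2
  c13: CDB Add1=11; stall  regs: r0:7,r1:Mul2,r2:11,r3:9,r4:2
  c14: stall  regs: r0:7,r1:Mul2,r2:11,r3:9,r4:2
  c15: stall  regs: r0:7,r1:Mul2,r2:11,r3:9,r4:2
  c16: CDB Mul1=567; issue MUL r1<-Mul1  regs: r0:7,r1:Mul1,r2:11,r3:9,r4:2
  c17: CDB Mul2=81  regs: r0:7,r1:Mul1,r2:11,r3:9,r4:2

STATUS = TAG Mul1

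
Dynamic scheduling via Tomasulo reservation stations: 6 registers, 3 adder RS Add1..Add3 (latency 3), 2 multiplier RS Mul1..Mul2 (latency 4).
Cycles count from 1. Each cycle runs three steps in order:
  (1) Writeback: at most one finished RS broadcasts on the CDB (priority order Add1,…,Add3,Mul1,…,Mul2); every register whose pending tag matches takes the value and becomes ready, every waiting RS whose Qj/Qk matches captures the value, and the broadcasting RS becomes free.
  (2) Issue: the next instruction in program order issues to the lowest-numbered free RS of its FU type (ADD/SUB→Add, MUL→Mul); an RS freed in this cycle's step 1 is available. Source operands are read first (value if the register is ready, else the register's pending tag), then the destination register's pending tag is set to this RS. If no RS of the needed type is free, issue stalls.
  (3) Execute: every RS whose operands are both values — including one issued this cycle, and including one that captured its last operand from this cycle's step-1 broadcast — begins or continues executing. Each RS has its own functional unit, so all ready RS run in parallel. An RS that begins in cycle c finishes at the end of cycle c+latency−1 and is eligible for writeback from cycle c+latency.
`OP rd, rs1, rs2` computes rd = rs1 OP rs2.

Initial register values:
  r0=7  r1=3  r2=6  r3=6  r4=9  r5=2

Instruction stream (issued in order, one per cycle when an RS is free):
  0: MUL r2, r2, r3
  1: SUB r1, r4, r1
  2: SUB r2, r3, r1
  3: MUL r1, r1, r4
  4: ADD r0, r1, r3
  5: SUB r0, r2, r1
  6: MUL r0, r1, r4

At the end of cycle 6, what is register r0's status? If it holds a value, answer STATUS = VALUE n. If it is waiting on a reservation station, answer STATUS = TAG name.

cycle 1: issue MUL r2<-Mul1 // r0:7,r1:3,r2:Mul1,r3:6,r4:9,r5:2
cycle 2: issue SUB r1<-Add1 // r0:7,r1:Add1,r2:Mul1,r3:6,r4:9,r5:2
cycle 3: issue SUB r2<-Add2 // r0:7,r1:Add1,r2:Add2,r3:6,r4:9,r5:2
cycle 4: issue MUL r1<-Mul2 // r0:7,r1:Mul2,r2:Add2,r3:6,r4:9,r5:2
cycle 5: CDB Add1=6; issue ADD r0<-Add1 // r0:Add1,r1:Mul2,r2:Add2,r3:6,r4:9,r5:2
cycle 6: CDB Mul1=36; issue SUB r0<-Add3 // r0:Add3,r1:Mul2,r2:Add2,r3:6,r4:9,r5:2

STATUS = TAG Add3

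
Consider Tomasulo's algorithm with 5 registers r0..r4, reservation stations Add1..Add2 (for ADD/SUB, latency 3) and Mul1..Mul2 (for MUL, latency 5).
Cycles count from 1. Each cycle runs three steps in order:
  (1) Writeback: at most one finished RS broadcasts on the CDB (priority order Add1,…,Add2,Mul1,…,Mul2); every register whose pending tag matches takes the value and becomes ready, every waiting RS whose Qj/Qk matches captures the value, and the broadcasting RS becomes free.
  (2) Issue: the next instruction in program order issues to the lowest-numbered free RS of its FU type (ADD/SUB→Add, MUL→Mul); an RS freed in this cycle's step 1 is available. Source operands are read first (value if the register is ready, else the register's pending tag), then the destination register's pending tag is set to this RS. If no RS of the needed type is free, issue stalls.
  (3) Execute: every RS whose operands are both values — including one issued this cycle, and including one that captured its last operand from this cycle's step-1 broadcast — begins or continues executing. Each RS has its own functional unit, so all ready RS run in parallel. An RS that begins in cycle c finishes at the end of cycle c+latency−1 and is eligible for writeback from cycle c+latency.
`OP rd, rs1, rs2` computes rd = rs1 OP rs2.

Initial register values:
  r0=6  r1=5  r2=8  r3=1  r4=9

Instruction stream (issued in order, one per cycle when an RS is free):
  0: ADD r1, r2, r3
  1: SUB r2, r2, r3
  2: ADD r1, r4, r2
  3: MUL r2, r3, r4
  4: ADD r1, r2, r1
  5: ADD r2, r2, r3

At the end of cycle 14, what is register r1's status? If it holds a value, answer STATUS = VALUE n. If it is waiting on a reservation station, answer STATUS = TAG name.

  c1: issue ADD r1<-Add1  regs: r0:6,r1:Add1,r2:8,r3:1,r4:9
  c2: issue SUB r2<-Add2  regs: r0:6,r1:Add1,r2:Add2,r3:1,r4:9
  c3: stall  regs: r0:6,r1:Add1,r2:Add2,r3:1,r4:9
  c4: CDB Add1=9; issue ADD r1<-Add1  regs: r0:6,r1:Add1,r2:Add2,r3:1,r4:9
  c5: CDB Add2=7; issue MUL r2<-Mul1  regs: r0:6,r1:Add1,r2:Mul1,r3:1,r4:9
  c6: issue ADD r1<-Add2  regs: r0:6,r1:Add2,r2:Mul1,r3:1,r4:9
  c7: stall  regs: r0:6,r1:Add2,r2:Mul1,r3:1,r4:9
  c8: CDB Add1=16; issue ADD r2<-Add1  regs: r0:6,r1:Add2,r2:Add1,r3:1,r4:9
  c9: -  regs: r0:6,r1:Add2,r2:Add1,r3:1,r4:9
  c10: CDB Mul1=9  regs: r0:6,r1:Add2,r2:Add1,r3:1,r4:9
  c11: -  regs: r0:6,r1:Add2,r2:Add1,r3:1,r4:9
  c12: -  regs: r0:6,r1:Add2,r2:Add1,r3:1,r4:9
  c13: CDB Add1=10  regs: r0:6,r1:Add2,r2:10,r3:1,r4:9
  c14: CDB Add2=25  regs: r0:6,r1:25,r2:10,r3:1,r4:9

STATUS = VALUE 25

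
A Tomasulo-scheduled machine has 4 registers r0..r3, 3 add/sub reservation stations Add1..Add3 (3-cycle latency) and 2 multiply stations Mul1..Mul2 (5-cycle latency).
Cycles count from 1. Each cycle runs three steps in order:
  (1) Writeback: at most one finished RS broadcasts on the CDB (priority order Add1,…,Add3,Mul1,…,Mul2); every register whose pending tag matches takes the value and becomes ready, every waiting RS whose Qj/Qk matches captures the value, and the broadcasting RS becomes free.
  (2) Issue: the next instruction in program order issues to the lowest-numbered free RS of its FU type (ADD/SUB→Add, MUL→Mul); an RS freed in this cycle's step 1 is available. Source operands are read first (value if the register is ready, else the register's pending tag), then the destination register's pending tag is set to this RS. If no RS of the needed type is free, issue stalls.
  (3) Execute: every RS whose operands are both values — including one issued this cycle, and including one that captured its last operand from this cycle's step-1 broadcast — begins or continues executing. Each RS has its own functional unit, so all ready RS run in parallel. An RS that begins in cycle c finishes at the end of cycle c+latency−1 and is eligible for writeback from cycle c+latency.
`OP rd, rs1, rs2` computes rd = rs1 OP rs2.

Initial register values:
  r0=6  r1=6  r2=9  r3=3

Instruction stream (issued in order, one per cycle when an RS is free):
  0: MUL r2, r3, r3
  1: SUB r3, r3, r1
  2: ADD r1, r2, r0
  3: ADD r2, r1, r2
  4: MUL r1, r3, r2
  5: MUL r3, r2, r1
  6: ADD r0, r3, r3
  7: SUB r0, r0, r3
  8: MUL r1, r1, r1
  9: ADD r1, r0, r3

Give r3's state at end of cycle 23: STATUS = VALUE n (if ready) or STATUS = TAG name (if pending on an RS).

STATUS = VALUE -1728

  c1: issue MUL r2<-Mul1  regs: r0:6,r1:6,r2:Mul1,r3:3
  c2: issue SUB r3<-Add1  regs: r0:6,r1:6,r2:Mul1,r3:Add1
  c3: issue ADD r1<-Add2  regs: r0:6,r1:Add2,r2:Mul1,r3:Add1
  c4: issue ADD r2<-Add3  regs: r0:6,r1:Add2,r2:Add3,r3:Add1
  c5: CDB Add1=-3; issue MUL r1<-Mul2  regs: r0:6,r1:Mul2,r2:Add3,r3:-3
  c6: CDB Mul1=9; issue MUL r3<-Mul1  regs: r0:6,r1:Mul2,r2:Add3,r3:Mul1
  c7: issue ADD r0<-Add1  regs: r0:Add1,r1:Mul2,r2:Add3,r3:Mul1
  c8: stall  regs: r0:Add1,r1:Mul2,r2:Add3,r3:Mul1
  c9: CDB Add2=15; issue SUB r0<-Add2  regs: r0:Add2,r1:Mul2,r2:Add3,r3:Mul1
  c10: stall  regs: r0:Add2,r1:Mul2,r2:Add3,r3:Mul1
  c11: stall  regs: r0:Add2,r1:Mul2,r2:Add3,r3:Mul1
  c12: CDB Add3=24; stall  regs: r0:Add2,r1:Mul2,r2:24,r3:Mul1
  c13: stall  regs: r0:Add2,r1:Mul2,r2:24,r3:Mul1
  c14: stall  regs: r0:Add2,r1:Mul2,r2:24,r3:Mul1
  c15: stall  regs: r0:Add2,r1:Mul2,r2:24,r3:Mul1
  c16: stall  regs: r0:Add2,r1:Mul2,r2:24,r3:Mul1
  c17: CDB Mul2=-72; issue MUL r1<-Mul2  regs: r0:Add2,r1:Mul2,r2:24,r3:Mul1
  c18: issue ADD r1<-Add3  regs: r0:Add2,r1:Add3,r2:24,r3:Mul1
  c19: -  regs: r0:Add2,r1:Add3,r2:24,r3:Mul1
  c20: -  regs: r0:Add2,r1:Add3,r2:24,r3:Mul1
  c21: -  regs: r0:Add2,r1:Add3,r2:24,r3:Mul1
  c22: CDB Mul1=-1728  regs: r0:Add2,r1:Add3,r2:24,r3:-1728
  c23: CDB Mul2=5184  regs: r0:Add2,r1:Add3,r2:24,r3:-1728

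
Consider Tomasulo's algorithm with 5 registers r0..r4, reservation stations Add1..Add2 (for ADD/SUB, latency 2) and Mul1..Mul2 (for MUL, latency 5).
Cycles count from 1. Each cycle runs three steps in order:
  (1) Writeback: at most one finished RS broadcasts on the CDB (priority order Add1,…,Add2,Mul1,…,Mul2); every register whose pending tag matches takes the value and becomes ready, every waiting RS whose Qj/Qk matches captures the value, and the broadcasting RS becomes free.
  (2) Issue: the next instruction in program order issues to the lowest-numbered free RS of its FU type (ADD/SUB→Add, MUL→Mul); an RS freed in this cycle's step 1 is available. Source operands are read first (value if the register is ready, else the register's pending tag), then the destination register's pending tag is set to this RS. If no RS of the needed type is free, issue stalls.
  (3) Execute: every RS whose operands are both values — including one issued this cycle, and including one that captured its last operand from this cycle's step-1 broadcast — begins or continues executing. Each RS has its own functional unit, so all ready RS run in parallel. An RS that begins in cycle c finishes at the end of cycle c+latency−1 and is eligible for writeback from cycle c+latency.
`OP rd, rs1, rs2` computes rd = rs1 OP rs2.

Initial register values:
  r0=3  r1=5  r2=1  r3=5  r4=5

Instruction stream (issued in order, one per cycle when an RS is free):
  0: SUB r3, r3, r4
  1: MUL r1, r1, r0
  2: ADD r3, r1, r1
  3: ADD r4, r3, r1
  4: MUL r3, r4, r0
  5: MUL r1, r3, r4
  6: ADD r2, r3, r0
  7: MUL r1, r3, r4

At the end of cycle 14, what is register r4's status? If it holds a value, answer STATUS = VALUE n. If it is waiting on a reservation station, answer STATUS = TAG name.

  c1: issue SUB r3<-Add1  regs: r0:3,r1:5,r2:1,r3:Add1,r4:5
  c2: issue MUL r1<-Mul1  regs: r0:3,r1:Mul1,r2:1,r3:Add1,r4:5
  c3: CDB Add1=0; issue ADD r3<-Add1  regs: r0:3,r1:Mul1,r2:1,r3:Add1,r4:5
  c4: issue ADD r4<-Add2  regs: r0:3,r1:Mul1,r2:1,r3:Add1,r4:Add2
  c5: issue MUL r3<-Mul2  regs: r0:3,r1:Mul1,r2:1,r3:Mul2,r4:Add2
  c6: stall  regs: r0:3,r1:Mul1,r2:1,r3:Mul2,r4:Add2
  c7: CDB Mul1=15; issue MUL r1<-Mul1  regs: r0:3,r1:Mul1,r2:1,r3:Mul2,r4:Add2
  c8: stall  regs: r0:3,r1:Mul1,r2:1,r3:Mul2,r4:Add2
  c9: CDB Add1=30; issue ADD r2<-Add1  regs: r0:3,r1:Mul1,r2:Add1,r3:Mul2,r4:Add2
  c10: stall  regs: r0:3,r1:Mul1,r2:Add1,r3:Mul2,r4:Add2
  c11: CDB Add2=45; stall  regs: r0:3,r1:Mul1,r2:Add1,r3:Mul2,r4:45
  c12: stall  regs: r0:3,r1:Mul1,r2:Add1,r3:Mul2,r4:45
  c13: stall  regs: r0:3,r1:Mul1,r2:Add1,r3:Mul2,r4:45
  c14: stall  regs: r0:3,r1:Mul1,r2:Add1,r3:Mul2,r4:45

STATUS = VALUE 45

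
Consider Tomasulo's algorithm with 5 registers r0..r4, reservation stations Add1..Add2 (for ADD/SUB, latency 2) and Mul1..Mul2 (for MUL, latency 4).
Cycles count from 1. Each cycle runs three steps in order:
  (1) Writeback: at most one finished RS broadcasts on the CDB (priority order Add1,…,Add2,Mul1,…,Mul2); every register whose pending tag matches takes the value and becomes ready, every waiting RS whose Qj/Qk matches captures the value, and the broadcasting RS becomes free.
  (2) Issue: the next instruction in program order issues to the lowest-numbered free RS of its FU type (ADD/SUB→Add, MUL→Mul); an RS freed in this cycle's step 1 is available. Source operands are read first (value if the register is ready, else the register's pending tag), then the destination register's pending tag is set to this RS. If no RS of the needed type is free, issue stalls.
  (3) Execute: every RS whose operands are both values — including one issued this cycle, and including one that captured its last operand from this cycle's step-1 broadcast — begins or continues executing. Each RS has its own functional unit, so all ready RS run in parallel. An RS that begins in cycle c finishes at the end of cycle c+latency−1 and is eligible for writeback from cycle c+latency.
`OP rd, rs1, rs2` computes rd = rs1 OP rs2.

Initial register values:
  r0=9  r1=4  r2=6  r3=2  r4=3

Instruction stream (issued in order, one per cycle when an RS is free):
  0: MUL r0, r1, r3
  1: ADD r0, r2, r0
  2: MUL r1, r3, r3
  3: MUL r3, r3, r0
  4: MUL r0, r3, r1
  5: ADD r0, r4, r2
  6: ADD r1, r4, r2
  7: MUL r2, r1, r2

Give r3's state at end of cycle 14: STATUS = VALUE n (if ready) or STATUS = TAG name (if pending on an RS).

  c1: issue MUL r0<-Mul1  regs: r0:Mul1,r1:4,r2:6,r3:2,r4:3
  c2: issue ADD r0<-Add1  regs: r0:Add1,r1:4,r2:6,r3:2,r4:3
  c3: issue MUL r1<-Mul2  regs: r0:Add1,r1:Mul2,r2:6,r3:2,r4:3
  c4: stall  regs: r0:Add1,r1:Mul2,r2:6,r3:2,r4:3
  c5: CDB Mul1=8; issue MUL r3<-Mul1  regs: r0:Add1,r1:Mul2,r2:6,r3:Mul1,r4:3
  c6: stall  regs: r0:Add1,r1:Mul2,r2:6,r3:Mul1,r4:3
  c7: CDB Add1=14; stall  regs: r0:14,r1:Mul2,r2:6,r3:Mul1,r4:3
  c8: CDB Mul2=4; issue MUL r0<-Mul2  regs: r0:Mul2,r1:4,r2:6,r3:Mul1,r4:3
  c9: issue ADD r0<-Add1  regs: r0:Add1,r1:4,r2:6,r3:Mul1,r4:3
  c10: issue ADD r1<-Add2  regs: r0:Add1,r1:Add2,r2:6,r3:Mul1,r4:3
  c11: CDB Add1=9; stall  regs: r0:9,r1:Add2,r2:6,r3:Mul1,r4:3
  c12: CDB Add2=9; stall  regs: r0:9,r1:9,r2:6,r3:Mul1,r4:3
  c13: CDB Mul1=28; issue MUL r2<-Mul1  regs: r0:9,r1:9,r2:Mul1,r3:28,r4:3
  c14: -  regs: r0:9,r1:9,r2:Mul1,r3:28,r4:3

STATUS = VALUE 28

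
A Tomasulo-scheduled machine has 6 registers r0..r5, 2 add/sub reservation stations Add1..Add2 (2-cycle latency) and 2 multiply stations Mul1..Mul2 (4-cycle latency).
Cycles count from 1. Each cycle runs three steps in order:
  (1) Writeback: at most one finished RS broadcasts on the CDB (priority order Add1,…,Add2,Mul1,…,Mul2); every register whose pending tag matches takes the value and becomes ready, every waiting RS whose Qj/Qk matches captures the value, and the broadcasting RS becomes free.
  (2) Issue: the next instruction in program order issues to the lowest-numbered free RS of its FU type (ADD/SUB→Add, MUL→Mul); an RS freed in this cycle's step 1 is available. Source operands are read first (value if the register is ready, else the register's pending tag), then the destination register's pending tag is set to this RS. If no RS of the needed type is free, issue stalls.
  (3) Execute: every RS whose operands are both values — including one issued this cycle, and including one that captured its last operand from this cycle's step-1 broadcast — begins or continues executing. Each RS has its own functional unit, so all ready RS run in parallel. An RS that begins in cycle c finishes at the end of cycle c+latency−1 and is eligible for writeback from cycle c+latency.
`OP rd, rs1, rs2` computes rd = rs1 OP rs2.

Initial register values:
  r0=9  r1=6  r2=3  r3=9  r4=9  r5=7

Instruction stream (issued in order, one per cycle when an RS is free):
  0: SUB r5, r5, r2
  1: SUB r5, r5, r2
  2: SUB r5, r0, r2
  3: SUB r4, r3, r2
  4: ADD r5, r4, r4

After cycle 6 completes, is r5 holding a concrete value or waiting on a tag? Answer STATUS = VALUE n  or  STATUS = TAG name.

STATUS = TAG Add2

  c1: issue SUB r5<-Add1  regs: r0:9,r1:6,r2:3,r3:9,r4:9,r5:Add1
  c2: issue SUB r5<-Add2  regs: r0:9,r1:6,r2:3,r3:9,r4:9,r5:Add2
  c3: CDB Add1=4; issue SUB r5<-Add1  regs: r0:9,r1:6,r2:3,r3:9,r4:9,r5:Add1
  c4: stall  regs: r0:9,r1:6,r2:3,r3:9,r4:9,r5:Add1
  c5: CDB Add1=6; issue SUB r4<-Add1  regs: r0:9,r1:6,r2:3,r3:9,r4:Add1,r5:6
  c6: CDB Add2=1; issue ADD r5<-Add2  regs: r0:9,r1:6,r2:3,r3:9,r4:Add1,r5:Add2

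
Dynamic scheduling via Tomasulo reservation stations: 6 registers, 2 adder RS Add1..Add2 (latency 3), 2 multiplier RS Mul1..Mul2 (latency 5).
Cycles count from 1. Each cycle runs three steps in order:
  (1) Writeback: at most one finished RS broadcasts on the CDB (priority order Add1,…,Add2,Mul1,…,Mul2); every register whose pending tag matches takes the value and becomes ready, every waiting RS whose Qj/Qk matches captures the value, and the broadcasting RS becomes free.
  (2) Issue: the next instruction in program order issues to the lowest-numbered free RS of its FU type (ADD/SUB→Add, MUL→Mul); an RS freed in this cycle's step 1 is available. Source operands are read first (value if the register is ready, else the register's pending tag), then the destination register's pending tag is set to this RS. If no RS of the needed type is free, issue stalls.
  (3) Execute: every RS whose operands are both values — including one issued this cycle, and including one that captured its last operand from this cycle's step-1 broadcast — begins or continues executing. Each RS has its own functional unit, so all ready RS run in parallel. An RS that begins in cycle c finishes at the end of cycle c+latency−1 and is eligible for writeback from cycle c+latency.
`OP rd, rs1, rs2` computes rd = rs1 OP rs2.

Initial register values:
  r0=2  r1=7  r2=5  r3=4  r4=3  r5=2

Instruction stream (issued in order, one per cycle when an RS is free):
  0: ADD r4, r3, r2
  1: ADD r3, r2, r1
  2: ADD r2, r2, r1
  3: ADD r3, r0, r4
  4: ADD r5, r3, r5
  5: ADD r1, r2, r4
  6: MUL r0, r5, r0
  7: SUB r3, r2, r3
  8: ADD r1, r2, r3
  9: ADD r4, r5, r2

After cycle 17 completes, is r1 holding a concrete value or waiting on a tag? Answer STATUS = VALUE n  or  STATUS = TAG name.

STATUS = TAG Add2

  c1: issue ADD r4<-Add1  regs: r0:2,r1:7,r2:5,r3:4,r4:Add1,r5:2
  c2: issue ADD r3<-Add2  regs: r0:2,r1:7,r2:5,r3:Add2,r4:Add1,r5:2
  c3: stall  regs: r0:2,r1:7,r2:5,r3:Add2,r4:Add1,r5:2
  c4: CDB Add1=9; issue ADD r2<-Add1  regs: r0:2,r1:7,r2:Add1,r3:Add2,r4:9,r5:2
  c5: CDB Add2=12; issue ADD r3<-Add2  regs: r0:2,r1:7,r2:Add1,r3:Add2,r4:9,r5:2
  c6: stall  regs: r0:2,r1:7,r2:Add1,r3:Add2,r4:9,r5:2
  c7: CDB Add1=12; issue ADD r5<-Add1  regs: r0:2,r1:7,r2:12,r3:Add2,r4:9,r5:Add1
  c8: CDB Add2=11; issue ADD r1<-Add2  regs: r0:2,r1:Add2,r2:12,r3:11,r4:9,r5:Add1
  c9: issue MUL r0<-Mul1  regs: r0:Mul1,r1:Add2,r2:12,r3:11,r4:9,r5:Add1
  c10: stall  regs: r0:Mul1,r1:Add2,r2:12,r3:11,r4:9,r5:Add1
  c11: CDB Add1=13; issue SUB r3<-Add1  regs: r0:Mul1,r1:Add2,r2:12,r3:Add1,r4:9,r5:13
  c12: CDB Add2=21; issue ADD r1<-Add2  regs: r0:Mul1,r1:Add2,r2:12,r3:Add1,r4:9,r5:13
  c13: stall  regs: r0:Mul1,r1:Add2,r2:12,r3:Add1,r4:9,r5:13
  c14: CDB Add1=1; issue ADD r4<-Add1  regs: r0:Mul1,r1:Add2,r2:12,r3:1,r4:Add1,r5:13
  c15: -  regs: r0:Mul1,r1:Add2,r2:12,r3:1,r4:Add1,r5:13
  c16: CDB Mul1=26  regs: r0:26,r1:Add2,r2:12,r3:1,r4:Add1,r5:13
  c17: CDB Add1=25  regs: r0:26,r1:Add2,r2:12,r3:1,r4:25,r5:13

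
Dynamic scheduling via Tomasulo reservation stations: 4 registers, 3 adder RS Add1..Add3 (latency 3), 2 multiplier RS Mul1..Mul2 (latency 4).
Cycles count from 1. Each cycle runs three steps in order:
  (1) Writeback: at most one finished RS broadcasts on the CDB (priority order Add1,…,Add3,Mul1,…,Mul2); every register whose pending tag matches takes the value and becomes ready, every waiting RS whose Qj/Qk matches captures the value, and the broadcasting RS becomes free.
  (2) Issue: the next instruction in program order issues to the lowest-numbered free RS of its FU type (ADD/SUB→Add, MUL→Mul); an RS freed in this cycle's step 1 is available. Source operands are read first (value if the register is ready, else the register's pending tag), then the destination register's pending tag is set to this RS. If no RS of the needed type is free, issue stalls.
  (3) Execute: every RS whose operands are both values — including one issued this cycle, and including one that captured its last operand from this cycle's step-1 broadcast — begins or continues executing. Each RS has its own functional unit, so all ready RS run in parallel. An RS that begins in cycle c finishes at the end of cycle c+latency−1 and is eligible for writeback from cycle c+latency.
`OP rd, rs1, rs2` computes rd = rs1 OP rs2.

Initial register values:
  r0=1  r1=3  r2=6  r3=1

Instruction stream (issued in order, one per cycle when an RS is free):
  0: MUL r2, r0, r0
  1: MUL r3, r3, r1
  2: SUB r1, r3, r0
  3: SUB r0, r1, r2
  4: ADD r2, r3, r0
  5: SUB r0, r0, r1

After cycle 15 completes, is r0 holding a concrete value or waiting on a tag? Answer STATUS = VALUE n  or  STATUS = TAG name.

  c1: issue MUL r2<-Mul1  regs: r0:1,r1:3,r2:Mul1,r3:1
  c2: issue MUL r3<-Mul2  regs: r0:1,r1:3,r2:Mul1,r3:Mul2
  c3: issue SUB r1<-Add1  regs: r0:1,r1:Add1,r2:Mul1,r3:Mul2
  c4: issue SUB r0<-Add2  regs: r0:Add2,r1:Add1,r2:Mul1,r3:Mul2
  c5: CDB Mul1=1; issue ADD r2<-Add3  regs: r0:Add2,r1:Add1,r2:Add3,r3:Mul2
  c6: CDB Mul2=3; stall  regs: r0:Add2,r1:Add1,r2:Add3,r3:3
  c7: stall  regs: r0:Add2,r1:Add1,r2:Add3,r3:3
  c8: stall  regs: r0:Add2,r1:Add1,r2:Add3,r3:3
  c9: CDB Add1=2; issue SUB r0<-Add1  regs: r0:Add1,r1:2,r2:Add3,r3:3
  c10: -  regs: r0:Add1,r1:2,r2:Add3,r3:3
  c11: -  regs: r0:Add1,r1:2,r2:Add3,r3:3
  c12: CDB Add2=1  regs: r0:Add1,r1:2,r2:Add3,r3:3
  c13: -  regs: r0:Add1,r1:2,r2:Add3,r3:3
  c14: -  regs: r0:Add1,r1:2,r2:Add3,r3:3
  c15: CDB Add1=-1  regs: r0:-1,r1:2,r2:Add3,r3:3

STATUS = VALUE -1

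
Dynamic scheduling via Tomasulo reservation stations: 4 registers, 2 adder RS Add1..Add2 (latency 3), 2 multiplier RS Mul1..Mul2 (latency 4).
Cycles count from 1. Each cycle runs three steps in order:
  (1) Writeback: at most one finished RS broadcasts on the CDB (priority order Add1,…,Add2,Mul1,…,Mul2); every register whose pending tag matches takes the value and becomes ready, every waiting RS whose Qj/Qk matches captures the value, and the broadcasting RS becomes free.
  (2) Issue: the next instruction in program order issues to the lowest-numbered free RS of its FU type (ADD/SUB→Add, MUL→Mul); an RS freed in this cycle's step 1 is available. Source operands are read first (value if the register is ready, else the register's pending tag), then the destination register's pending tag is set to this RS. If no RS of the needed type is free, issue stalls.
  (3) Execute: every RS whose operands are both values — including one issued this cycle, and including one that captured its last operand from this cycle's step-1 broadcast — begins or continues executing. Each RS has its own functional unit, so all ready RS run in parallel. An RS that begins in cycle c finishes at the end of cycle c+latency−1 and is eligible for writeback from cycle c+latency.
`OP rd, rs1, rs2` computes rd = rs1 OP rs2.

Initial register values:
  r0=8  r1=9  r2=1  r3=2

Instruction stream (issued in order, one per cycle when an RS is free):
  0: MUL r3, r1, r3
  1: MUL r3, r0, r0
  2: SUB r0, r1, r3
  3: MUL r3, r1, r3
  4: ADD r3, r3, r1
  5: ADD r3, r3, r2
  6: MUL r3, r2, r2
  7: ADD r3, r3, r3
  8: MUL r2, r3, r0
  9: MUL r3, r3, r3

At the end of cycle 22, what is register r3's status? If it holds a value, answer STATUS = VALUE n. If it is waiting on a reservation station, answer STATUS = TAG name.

STATUS = VALUE 4

cycle 1: issue MUL r3<-Mul1 // r0:8,r1:9,r2:1,r3:Mul1
cycle 2: issue MUL r3<-Mul2 // r0:8,r1:9,r2:1,r3:Mul2
cycle 3: issue SUB r0<-Add1 // r0:Add1,r1:9,r2:1,r3:Mul2
cycle 4: stall // r0:Add1,r1:9,r2:1,r3:Mul2
cycle 5: CDB Mul1=18; issue MUL r3<-Mul1 // r0:Add1,r1:9,r2:1,r3:Mul1
cycle 6: CDB Mul2=64; issue ADD r3<-Add2 // r0:Add1,r1:9,r2:1,r3:Add2
cycle 7: stall // r0:Add1,r1:9,r2:1,r3:Add2
cycle 8: stall // r0:Add1,r1:9,r2:1,r3:Add2
cycle 9: CDB Add1=-55; issue ADD r3<-Add1 // r0:-55,r1:9,r2:1,r3:Add1
cycle 10: CDB Mul1=576; issue MUL r3<-Mul1 // r0:-55,r1:9,r2:1,r3:Mul1
cycle 11: stall // r0:-55,r1:9,r2:1,r3:Mul1
cycle 12: stall // r0:-55,r1:9,r2:1,r3:Mul1
cycle 13: CDB Add2=585; issue ADD r3<-Add2 // r0:-55,r1:9,r2:1,r3:Add2
cycle 14: CDB Mul1=1; issue MUL r2<-Mul1 // r0:-55,r1:9,r2:Mul1,r3:Add2
cycle 15: issue MUL r3<-Mul2 // r0:-55,r1:9,r2:Mul1,r3:Mul2
cycle 16: CDB Add1=586 // r0:-55,r1:9,r2:Mul1,r3:Mul2
cycle 17: CDB Add2=2 // r0:-55,r1:9,r2:Mul1,r3:Mul2
cycle 18: - // r0:-55,r1:9,r2:Mul1,r3:Mul2
cycle 19: - // r0:-55,r1:9,r2:Mul1,r3:Mul2
cycle 20: - // r0:-55,r1:9,r2:Mul1,r3:Mul2
cycle 21: CDB Mul1=-110 // r0:-55,r1:9,r2:-110,r3:Mul2
cycle 22: CDB Mul2=4 // r0:-55,r1:9,r2:-110,r3:4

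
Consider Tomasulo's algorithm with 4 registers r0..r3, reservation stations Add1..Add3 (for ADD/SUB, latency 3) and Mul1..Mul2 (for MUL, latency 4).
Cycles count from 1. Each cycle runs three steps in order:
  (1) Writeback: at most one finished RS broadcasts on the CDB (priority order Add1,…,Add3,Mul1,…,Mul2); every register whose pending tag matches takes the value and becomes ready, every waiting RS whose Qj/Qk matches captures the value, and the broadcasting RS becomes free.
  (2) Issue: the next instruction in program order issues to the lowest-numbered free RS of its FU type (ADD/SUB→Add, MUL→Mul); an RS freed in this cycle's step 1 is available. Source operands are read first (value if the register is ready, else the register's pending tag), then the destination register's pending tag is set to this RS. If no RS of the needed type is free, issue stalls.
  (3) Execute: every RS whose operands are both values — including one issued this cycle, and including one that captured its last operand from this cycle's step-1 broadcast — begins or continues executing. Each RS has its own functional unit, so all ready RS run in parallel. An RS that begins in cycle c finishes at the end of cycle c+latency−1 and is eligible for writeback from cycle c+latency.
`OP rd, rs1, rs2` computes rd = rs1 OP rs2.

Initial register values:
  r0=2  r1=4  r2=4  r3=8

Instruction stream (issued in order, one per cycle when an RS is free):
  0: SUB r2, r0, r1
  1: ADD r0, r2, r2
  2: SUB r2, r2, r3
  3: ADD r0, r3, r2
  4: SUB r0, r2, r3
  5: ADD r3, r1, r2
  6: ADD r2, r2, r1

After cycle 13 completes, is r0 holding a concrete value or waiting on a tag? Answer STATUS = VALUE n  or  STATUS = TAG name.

STATUS = VALUE -18

c1: issue SUB r2<-Add1 | r0:2,r1:4,r2:Add1,r3:8
c2: issue ADD r0<-Add2 | r0:Add2,r1:4,r2:Add1,r3:8
c3: issue SUB r2<-Add3 | r0:Add2,r1:4,r2:Add3,r3:8
c4: CDB Add1=-2; issue ADD r0<-Add1 | r0:Add1,r1:4,r2:Add3,r3:8
c5: stall | r0:Add1,r1:4,r2:Add3,r3:8
c6: stall | r0:Add1,r1:4,r2:Add3,r3:8
c7: CDB Add2=-4; issue SUB r0<-Add2 | r0:Add2,r1:4,r2:Add3,r3:8
c8: CDB Add3=-10; issue ADD r3<-Add3 | r0:Add2,r1:4,r2:-10,r3:Add3
c9: stall | r0:Add2,r1:4,r2:-10,r3:Add3
c10: stall | r0:Add2,r1:4,r2:-10,r3:Add3
c11: CDB Add1=-2; issue ADD r2<-Add1 | r0:Add2,r1:4,r2:Add1,r3:Add3
c12: CDB Add2=-18 | r0:-18,r1:4,r2:Add1,r3:Add3
c13: CDB Add3=-6 | r0:-18,r1:4,r2:Add1,r3:-6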